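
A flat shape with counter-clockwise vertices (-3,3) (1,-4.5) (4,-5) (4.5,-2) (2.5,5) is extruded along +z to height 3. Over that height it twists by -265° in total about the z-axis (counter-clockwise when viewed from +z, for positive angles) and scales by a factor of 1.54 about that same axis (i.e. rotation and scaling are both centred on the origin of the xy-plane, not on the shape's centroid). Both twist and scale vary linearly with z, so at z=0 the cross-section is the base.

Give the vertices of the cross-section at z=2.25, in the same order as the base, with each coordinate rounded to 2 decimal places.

t = z/height = 2.25/3 = 0.75
s = 1 + (scale-1)·z/height = 1 + (1.54-1)·2.25/3 = 1.405000
θ = twist·z/height = -265°·2.25/3 = -198.7500° = -3.468842 rad
cos θ = -0.946930, sin θ = 0.321439 (intermediates below are computed at full precision and shown rounded to 5 d.p.)
v1: (-3,3) → rotate → (1.87647,-3.80511) → ×s → (2.63644,-5.34618) → (2.64,-5.35)
v2: (1,-4.5) → rotate → (0.49955,4.58263) → ×s → (0.70186,6.43859) → (0.70,6.44)
v3: (4,-5) → rotate → (-2.18052,6.02041) → ×s → (-3.06364,8.45867) → (-3.06,8.46)
v4: (4.5,-2) → rotate → (-3.61831,3.34034) → ×s → (-5.08372,4.69317) → (-5.08,4.69)
v5: (2.5,5) → rotate → (-3.97452,-3.93105) → ×s → (-5.58420,-5.52313) → (-5.58,-5.52)

Cross-section at z=2.25: (2.64,-5.35) (0.70,6.44) (-3.06,8.46) (-5.08,4.69) (-5.58,-5.52)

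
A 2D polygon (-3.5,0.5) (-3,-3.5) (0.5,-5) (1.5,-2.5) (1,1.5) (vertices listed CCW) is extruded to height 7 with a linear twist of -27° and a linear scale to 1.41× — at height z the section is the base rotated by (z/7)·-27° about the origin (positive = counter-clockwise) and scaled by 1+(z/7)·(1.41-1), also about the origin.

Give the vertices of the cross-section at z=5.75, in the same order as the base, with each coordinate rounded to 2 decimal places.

t = z/height = 5.75/7 = 0.821429
s = 1 + (scale-1)·z/height = 1 + (1.41-1)·5.75/7 = 1.336786
θ = twist·z/height = -27°·5.75/7 = -22.1786° = -0.387089 rad
cos θ = 0.926012, sin θ = -0.377494 (intermediates below are computed at full precision and shown rounded to 5 d.p.)
v1: (-3.5,0.5) → rotate → (-3.05229,1.78424) → ×s → (-4.08026,2.38514) → (-4.08,2.39)
v2: (-3,-3.5) → rotate → (-4.09927,-2.10856) → ×s → (-5.47984,-2.81869) → (-5.48,-2.82)
v3: (0.5,-5) → rotate → (-1.42447,-4.81881) → ×s → (-1.90421,-6.44171) → (-1.90,-6.44)
v4: (1.5,-2.5) → rotate → (0.44528,-2.88127) → ×s → (0.59525,-3.85164) → (0.60,-3.85)
v5: (1,1.5) → rotate → (1.49225,1.01152) → ×s → (1.99482,1.35219) → (1.99,1.35)

Cross-section at z=5.75: (-4.08,2.39) (-5.48,-2.82) (-1.90,-6.44) (0.60,-3.85) (1.99,1.35)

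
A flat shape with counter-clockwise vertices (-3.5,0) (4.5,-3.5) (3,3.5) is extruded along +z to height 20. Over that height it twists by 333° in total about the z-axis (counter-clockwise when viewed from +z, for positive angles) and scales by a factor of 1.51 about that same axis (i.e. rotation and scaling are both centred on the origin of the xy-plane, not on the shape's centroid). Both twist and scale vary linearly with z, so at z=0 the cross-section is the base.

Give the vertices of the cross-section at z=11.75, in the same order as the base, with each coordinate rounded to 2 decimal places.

t = z/height = 11.75/20 = 0.5875
s = 1 + (scale-1)·z/height = 1 + (1.51-1)·11.75/20 = 1.299625
θ = twist·z/height = 333°·11.75/20 = 195.6375° = 3.414519 rad
cos θ = -0.962986, sin θ = -0.269550 (intermediates below are computed at full precision and shown rounded to 5 d.p.)
v1: (-3.5,0) → rotate → (3.37045,0.94343) → ×s → (4.38032,1.22610) → (4.38,1.23)
v2: (4.5,-3.5) → rotate → (-5.27686,2.15748) → ×s → (-6.85794,2.80391) → (-6.86,2.80)
v3: (3,3.5) → rotate → (-1.94553,-4.17910) → ×s → (-2.52846,-5.43127) → (-2.53,-5.43)

Cross-section at z=11.75: (4.38,1.23) (-6.86,2.80) (-2.53,-5.43)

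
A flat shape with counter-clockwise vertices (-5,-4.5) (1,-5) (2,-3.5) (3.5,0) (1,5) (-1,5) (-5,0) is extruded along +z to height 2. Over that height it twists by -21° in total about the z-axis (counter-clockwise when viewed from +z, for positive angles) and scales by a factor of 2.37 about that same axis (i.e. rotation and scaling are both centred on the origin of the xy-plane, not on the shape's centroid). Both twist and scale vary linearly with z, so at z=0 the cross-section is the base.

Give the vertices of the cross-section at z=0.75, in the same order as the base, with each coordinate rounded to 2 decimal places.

t = z/height = 0.75/2 = 0.375
s = 1 + (scale-1)·z/height = 1 + (2.37-1)·0.75/2 = 1.513750
θ = twist·z/height = -21°·0.75/2 = -7.8750° = -0.137445 rad
cos θ = 0.990569, sin θ = -0.137012 (intermediates below are computed at full precision and shown rounded to 5 d.p.)
v1: (-5,-4.5) → rotate → (-5.56940,-3.77250) → ×s → (-8.43068,-5.71062) → (-8.43,-5.71)
v2: (1,-5) → rotate → (0.30551,-5.08986) → ×s → (0.46246,-7.70477) → (0.46,-7.70)
v3: (2,-3.5) → rotate → (1.50160,-3.74102) → ×s → (2.27304,-5.66297) → (2.27,-5.66)
v4: (3.5,0) → rotate → (3.46699,-0.47954) → ×s → (5.24816,-0.72591) → (5.25,-0.73)
v5: (1,5) → rotate → (1.67563,4.81583) → ×s → (2.53649,7.28997) → (2.54,7.29)
v6: (-1,5) → rotate → (-0.30551,5.08986) → ×s → (-0.46246,7.70477) → (-0.46,7.70)
v7: (-5,0) → rotate → (-4.95285,0.68506) → ×s → (-7.49737,1.03701) → (-7.50,1.04)

Cross-section at z=0.75: (-8.43,-5.71) (0.46,-7.70) (2.27,-5.66) (5.25,-0.73) (2.54,7.29) (-0.46,7.70) (-7.50,1.04)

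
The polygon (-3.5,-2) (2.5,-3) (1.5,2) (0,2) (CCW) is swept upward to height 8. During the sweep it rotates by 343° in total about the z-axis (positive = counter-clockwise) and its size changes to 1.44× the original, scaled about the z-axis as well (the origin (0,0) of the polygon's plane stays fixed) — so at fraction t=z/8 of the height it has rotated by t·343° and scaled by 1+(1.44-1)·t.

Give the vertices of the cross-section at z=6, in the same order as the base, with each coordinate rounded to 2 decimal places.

t = z/height = 6/8 = 0.75
s = 1 + (scale-1)·z/height = 1 + (1.44-1)·6/8 = 1.330000
θ = twist·z/height = 343°·6/8 = 257.2500° = 4.489860 rad
cos θ = -0.220697, sin θ = -0.975342 (intermediates below are computed at full precision and shown rounded to 5 d.p.)
v1: (-3.5,-2) → rotate → (-1.17824,3.85509) → ×s → (-1.56706,5.12727) → (-1.57,5.13)
v2: (2.5,-3) → rotate → (-3.47777,-1.77626) → ×s → (-4.62543,-2.36243) → (-4.63,-2.36)
v3: (1.5,2) → rotate → (1.61964,-1.90441) → ×s → (2.15412,-2.53286) → (2.15,-2.53)
v4: (0,2) → rotate → (1.95068,-0.44139) → ×s → (2.59441,-0.58706) → (2.59,-0.59)

Cross-section at z=6: (-1.57,5.13) (-4.63,-2.36) (2.15,-2.53) (2.59,-0.59)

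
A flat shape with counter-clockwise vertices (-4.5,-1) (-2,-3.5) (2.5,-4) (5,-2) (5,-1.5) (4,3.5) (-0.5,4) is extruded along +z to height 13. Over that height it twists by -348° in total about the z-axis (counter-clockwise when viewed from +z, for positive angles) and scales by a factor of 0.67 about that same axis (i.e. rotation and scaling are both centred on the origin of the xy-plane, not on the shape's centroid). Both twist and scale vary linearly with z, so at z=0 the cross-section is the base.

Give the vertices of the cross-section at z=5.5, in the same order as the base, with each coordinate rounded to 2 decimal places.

t = z/height = 5.5/13 = 0.423077
s = 1 + (scale-1)·z/height = 1 + (0.67-1)·5.5/13 = 0.860385
θ = twist·z/height = -348°·5.5/13 = -147.2308° = -2.569662 rad
cos θ = -0.840857, sin θ = -0.541257 (intermediates below are computed at full precision and shown rounded to 5 d.p.)
v1: (-4.5,-1) → rotate → (3.24260,3.27651) → ×s → (2.78988,2.81906) → (2.79,2.82)
v2: (-2,-3.5) → rotate → (-0.21268,4.02551) → ×s → (-0.18299,3.46349) → (-0.18,3.46)
v3: (2.5,-4) → rotate → (-4.26717,2.01029) → ×s → (-3.67141,1.72962) → (-3.67,1.73)
v4: (5,-2) → rotate → (-5.28680,-1.02457) → ×s → (-4.54868,-0.88152) → (-4.55,-0.88)
v5: (5,-1.5) → rotate → (-5.01617,-1.44500) → ×s → (-4.31584,-1.24325) → (-4.32,-1.24)
v6: (4,3.5) → rotate → (-1.46903,-5.10803) → ×s → (-1.26393,-4.39487) → (-1.26,-4.39)
v7: (-0.5,4) → rotate → (2.58546,-3.09280) → ×s → (2.22449,-2.66100) → (2.22,-2.66)

Cross-section at z=5.5: (2.79,2.82) (-0.18,3.46) (-3.67,1.73) (-4.55,-0.88) (-4.32,-1.24) (-1.26,-4.39) (2.22,-2.66)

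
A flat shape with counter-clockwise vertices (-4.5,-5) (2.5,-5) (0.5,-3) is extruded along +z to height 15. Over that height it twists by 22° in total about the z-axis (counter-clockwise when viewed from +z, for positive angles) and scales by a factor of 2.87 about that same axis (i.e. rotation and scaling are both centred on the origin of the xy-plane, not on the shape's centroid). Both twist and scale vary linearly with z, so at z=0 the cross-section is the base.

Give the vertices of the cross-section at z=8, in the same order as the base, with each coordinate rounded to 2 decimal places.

t = z/height = 8/15 = 0.533333
s = 1 + (scale-1)·z/height = 1 + (2.87-1)·8/15 = 1.997333
θ = twist·z/height = 22°·8/15 = 11.7333° = 0.204785 rad
cos θ = 0.979105, sin θ = 0.203357 (intermediates below are computed at full precision and shown rounded to 5 d.p.)
v1: (-4.5,-5) → rotate → (-3.38919,-5.81063) → ×s → (-6.76933,-11.60576) → (-6.77,-11.61)
v2: (2.5,-5) → rotate → (3.46455,-4.38713) → ×s → (6.91985,-8.76256) → (6.92,-8.76)
v3: (0.5,-3) → rotate → (1.09962,-2.83564) → ×s → (2.19631,-5.66371) → (2.20,-5.66)

Cross-section at z=8: (-6.77,-11.61) (6.92,-8.76) (2.20,-5.66)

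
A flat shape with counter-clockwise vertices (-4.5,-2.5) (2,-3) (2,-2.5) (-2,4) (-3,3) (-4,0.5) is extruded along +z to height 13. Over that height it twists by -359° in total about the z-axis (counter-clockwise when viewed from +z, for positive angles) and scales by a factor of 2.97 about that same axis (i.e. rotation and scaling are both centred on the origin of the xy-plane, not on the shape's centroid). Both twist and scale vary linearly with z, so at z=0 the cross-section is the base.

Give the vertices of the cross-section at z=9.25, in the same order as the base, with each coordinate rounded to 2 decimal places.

t = z/height = 9.25/13 = 0.711538
s = 1 + (scale-1)·z/height = 1 + (2.97-1)·9.25/13 = 2.401731
θ = twist·z/height = -359°·9.25/13 = -255.4423° = -4.458309 rad
cos θ = -0.251355, sin θ = 0.967895 (intermediates below are computed at full precision and shown rounded to 5 d.p.)
v1: (-4.5,-2.5) → rotate → (3.55083,-3.72714) → ×s → (8.52815,-8.95159) → (8.53,-8.95)
v2: (2,-3) → rotate → (2.40098,2.68985) → ×s → (5.76650,6.46031) → (5.77,6.46)
v3: (2,-2.5) → rotate → (1.91703,2.56418) → ×s → (4.60419,6.15846) → (4.60,6.16)
v4: (-2,4) → rotate → (-3.36887,-2.94121) → ×s → (-8.09112,-7.06399) → (-8.09,-7.06)
v5: (-3,3) → rotate → (-2.14962,-3.65775) → ×s → (-5.16281,-8.78493) → (-5.16,-8.78)
v6: (-4,0.5) → rotate → (0.52147,-3.99726) → ×s → (1.25243,-9.60034) → (1.25,-9.60)

Cross-section at z=9.25: (8.53,-8.95) (5.77,6.46) (4.60,6.16) (-8.09,-7.06) (-5.16,-8.78) (1.25,-9.60)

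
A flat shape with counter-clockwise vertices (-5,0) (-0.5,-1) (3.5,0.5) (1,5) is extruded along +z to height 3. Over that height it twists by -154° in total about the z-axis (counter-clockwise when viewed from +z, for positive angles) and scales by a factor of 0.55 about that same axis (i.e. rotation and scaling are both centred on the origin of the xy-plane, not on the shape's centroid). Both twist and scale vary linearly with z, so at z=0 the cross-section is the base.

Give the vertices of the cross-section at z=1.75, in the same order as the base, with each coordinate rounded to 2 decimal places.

t = z/height = 1.75/3 = 0.583333
s = 1 + (scale-1)·z/height = 1 + (0.55-1)·1.75/3 = 0.737500
θ = twist·z/height = -154°·1.75/3 = -89.8333° = -1.567887 rad
cos θ = 0.002909, sin θ = -0.999996 (intermediates below are computed at full precision and shown rounded to 5 d.p.)
v1: (-5,0) → rotate → (-0.01454,4.99998) → ×s → (-0.01073,3.68748) → (-0.01,3.69)
v2: (-0.5,-1) → rotate → (-1.00145,0.49709) → ×s → (-0.73857,0.36660) → (-0.74,0.37)
v3: (3.5,0.5) → rotate → (0.51018,-3.49853) → ×s → (0.37626,-2.58017) → (0.38,-2.58)
v4: (1,5) → rotate → (5.00289,-0.98545) → ×s → (3.68963,-0.72677) → (3.69,-0.73)

Cross-section at z=1.75: (-0.01,3.69) (-0.74,0.37) (0.38,-2.58) (3.69,-0.73)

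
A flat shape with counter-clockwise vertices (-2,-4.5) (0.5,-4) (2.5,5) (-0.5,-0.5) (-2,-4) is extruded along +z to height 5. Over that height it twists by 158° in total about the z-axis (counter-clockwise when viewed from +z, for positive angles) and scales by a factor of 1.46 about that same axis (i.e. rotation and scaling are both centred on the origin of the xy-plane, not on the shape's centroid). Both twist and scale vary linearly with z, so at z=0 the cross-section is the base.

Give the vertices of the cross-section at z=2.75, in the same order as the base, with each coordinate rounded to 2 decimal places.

Cross-section at z=2.75: (5.49,-2.81) (5.04,0.35) (-6.09,3.47) (0.59,-0.66) (4.87,-2.77)

t = z/height = 2.75/5 = 0.55
s = 1 + (scale-1)·z/height = 1 + (1.46-1)·2.75/5 = 1.253000
θ = twist·z/height = 158°·2.75/5 = 86.9000° = 1.516691 rad
cos θ = 0.054079, sin θ = 0.998537 (intermediates below are computed at full precision and shown rounded to 5 d.p.)
v1: (-2,-4.5) → rotate → (4.38526,-2.24043) → ×s → (5.49473,-2.80726) → (5.49,-2.81)
v2: (0.5,-4) → rotate → (4.02119,0.28295) → ×s → (5.03855,0.35454) → (5.04,0.35)
v3: (2.5,5) → rotate → (-4.85749,2.76674) → ×s → (-6.08643,3.46672) → (-6.09,3.47)
v4: (-0.5,-0.5) → rotate → (0.47223,-0.52631) → ×s → (0.59170,-0.65946) → (0.59,-0.66)
v5: (-2,-4) → rotate → (3.88599,-2.21339) → ×s → (4.86914,-2.77338) → (4.87,-2.77)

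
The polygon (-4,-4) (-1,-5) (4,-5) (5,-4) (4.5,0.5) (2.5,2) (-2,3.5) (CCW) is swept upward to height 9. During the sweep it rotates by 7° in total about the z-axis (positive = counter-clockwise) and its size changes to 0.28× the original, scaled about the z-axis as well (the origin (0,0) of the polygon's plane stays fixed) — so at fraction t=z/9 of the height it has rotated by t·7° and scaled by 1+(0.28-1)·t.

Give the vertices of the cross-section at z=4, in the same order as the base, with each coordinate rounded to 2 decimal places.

Cross-section at z=4: (-2.57,-2.86) (-0.49,-3.43) (2.90,-3.25) (3.54,-2.53) (3.04,0.51) (1.62,1.45) (-1.49,2.30)

t = z/height = 4/9 = 0.444444
s = 1 + (scale-1)·z/height = 1 + (0.28-1)·4/9 = 0.680000
θ = twist·z/height = 7°·4/9 = 3.1111° = 0.054299 rad
cos θ = 0.998526, sin θ = 0.054272 (intermediates below are computed at full precision and shown rounded to 5 d.p.)
v1: (-4,-4) → rotate → (-3.77701,-4.21119) → ×s → (-2.56837,-2.86361) → (-2.57,-2.86)
v2: (-1,-5) → rotate → (-0.72716,-5.04690) → ×s → (-0.49447,-3.43189) → (-0.49,-3.43)
v3: (4,-5) → rotate → (4.26547,-4.77554) → ×s → (2.90052,-3.24737) → (2.90,-3.25)
v4: (5,-4) → rotate → (5.20972,-3.72274) → ×s → (3.54261,-2.53146) → (3.54,-2.53)
v5: (4.5,0.5) → rotate → (4.46623,0.74349) → ×s → (3.03704,0.50557) → (3.04,0.51)
v6: (2.5,2) → rotate → (2.38777,2.13273) → ×s → (1.62368,1.45026) → (1.62,1.45)
v7: (-2,3.5) → rotate → (-2.18701,3.38630) → ×s → (-1.48716,2.30268) → (-1.49,2.30)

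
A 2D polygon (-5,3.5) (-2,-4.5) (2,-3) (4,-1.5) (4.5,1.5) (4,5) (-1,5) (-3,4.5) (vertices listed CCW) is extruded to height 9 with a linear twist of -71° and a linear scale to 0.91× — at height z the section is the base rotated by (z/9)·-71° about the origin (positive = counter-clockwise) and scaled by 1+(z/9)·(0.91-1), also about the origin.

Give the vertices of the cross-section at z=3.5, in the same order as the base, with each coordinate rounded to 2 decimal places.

Cross-section at z=3.5: (-2.71,5.23) (-3.72,-2.95) (0.37,-3.46) (2.75,-3.07) (4.52,-0.73) (5.66,2.49) (1.38,4.72) (-0.55,5.19)

t = z/height = 3.5/9 = 0.388889
s = 1 + (scale-1)·z/height = 1 + (0.91-1)·3.5/9 = 0.965000
θ = twist·z/height = -71°·3.5/9 = -27.6111° = -0.481905 rad
cos θ = 0.886114, sin θ = -0.463468 (intermediates below are computed at full precision and shown rounded to 5 d.p.)
v1: (-5,3.5) → rotate → (-2.80843,5.41874) → ×s → (-2.71014,5.22908) → (-2.71,5.23)
v2: (-2,-4.5) → rotate → (-3.85783,-3.06058) → ×s → (-3.72281,-2.95346) → (-3.72,-2.95)
v3: (2,-3) → rotate → (0.38182,-3.58528) → ×s → (0.36846,-3.45979) → (0.37,-3.46)
v4: (4,-1.5) → rotate → (2.84925,-3.18304) → ×s → (2.74953,-3.07164) → (2.75,-3.07)
v5: (4.5,1.5) → rotate → (4.68271,-0.75643) → ×s → (4.51882,-0.72996) → (4.52,-0.73)
v6: (4,5) → rotate → (5.86179,2.57670) → ×s → (5.65663,2.48651) → (5.66,2.49)
v7: (-1,5) → rotate → (1.43123,4.89404) → ×s → (1.38113,4.72275) → (1.38,4.72)
v8: (-3,4.5) → rotate → (-0.57274,5.37792) → ×s → (-0.55269,5.18969) → (-0.55,5.19)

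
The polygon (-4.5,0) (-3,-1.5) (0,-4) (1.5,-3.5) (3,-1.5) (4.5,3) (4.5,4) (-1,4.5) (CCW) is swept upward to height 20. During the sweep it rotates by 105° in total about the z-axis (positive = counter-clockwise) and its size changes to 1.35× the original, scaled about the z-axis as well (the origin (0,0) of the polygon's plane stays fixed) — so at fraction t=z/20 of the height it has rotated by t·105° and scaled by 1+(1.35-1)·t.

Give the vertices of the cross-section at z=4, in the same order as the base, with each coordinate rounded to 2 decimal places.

t = z/height = 4/20 = 0.2
s = 1 + (scale-1)·z/height = 1 + (1.35-1)·4/20 = 1.070000
θ = twist·z/height = 105°·4/20 = 21.0000° = 0.366519 rad
cos θ = 0.933580, sin θ = 0.358368 (intermediates below are computed at full precision and shown rounded to 5 d.p.)
v1: (-4.5,0) → rotate → (-4.20111,-1.61266) → ×s → (-4.49519,-1.72554) → (-4.50,-1.73)
v2: (-3,-1.5) → rotate → (-2.26319,-2.47547) → ×s → (-2.42161,-2.64876) → (-2.42,-2.65)
v3: (0,-4) → rotate → (1.43347,-3.73432) → ×s → (1.53381,-3.99572) → (1.53,-4.00)
v4: (1.5,-3.5) → rotate → (2.65466,-2.72998) → ×s → (2.84048,-2.92108) → (2.84,-2.92)
v5: (3,-1.5) → rotate → (3.33829,-0.32527) → ×s → (3.57197,-0.34804) → (3.57,-0.35)
v6: (4.5,3) → rotate → (3.12601,4.41340) → ×s → (3.34483,4.72233) → (3.34,4.72)
v7: (4.5,4) → rotate → (2.76764,5.34698) → ×s → (2.96137,5.72127) → (2.96,5.72)
v8: (-1,4.5) → rotate → (-2.54624,3.84274) → ×s → (-2.72447,4.11174) → (-2.72,4.11)

Cross-section at z=4: (-4.50,-1.73) (-2.42,-2.65) (1.53,-4.00) (2.84,-2.92) (3.57,-0.35) (3.34,4.72) (2.96,5.72) (-2.72,4.11)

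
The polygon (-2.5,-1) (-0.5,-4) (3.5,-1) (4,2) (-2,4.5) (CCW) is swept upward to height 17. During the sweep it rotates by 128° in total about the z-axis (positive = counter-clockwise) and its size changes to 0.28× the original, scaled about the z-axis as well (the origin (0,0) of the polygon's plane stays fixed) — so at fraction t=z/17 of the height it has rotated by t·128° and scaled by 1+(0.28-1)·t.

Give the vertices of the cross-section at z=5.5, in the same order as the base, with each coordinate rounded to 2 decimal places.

Cross-section at z=5.5: (-0.93,-1.84) (1.74,-2.55) (2.52,1.20) (1.29,3.18) (-3.43,1.57)

t = z/height = 5.5/17 = 0.323529
s = 1 + (scale-1)·z/height = 1 + (0.28-1)·5.5/17 = 0.767059
θ = twist·z/height = 128°·5.5/17 = 41.4118° = 0.722772 rad
cos θ = 0.749975, sin θ = 0.661466 (intermediates below are computed at full precision and shown rounded to 5 d.p.)
v1: (-2.5,-1) → rotate → (-1.21347,-2.40364) → ×s → (-0.93080,-1.84373) → (-0.93,-1.84)
v2: (-0.5,-4) → rotate → (2.27088,-3.33063) → ×s → (1.74190,-2.55479) → (1.74,-2.55)
v3: (3.5,-1) → rotate → (3.28638,1.56516) → ×s → (2.52085,1.20057) → (2.52,1.20)
v4: (4,2) → rotate → (1.67697,4.14581) → ×s → (1.28633,3.18008) → (1.29,3.18)
v5: (-2,4.5) → rotate → (-4.47655,2.05196) → ×s → (-3.43377,1.57397) → (-3.43,1.57)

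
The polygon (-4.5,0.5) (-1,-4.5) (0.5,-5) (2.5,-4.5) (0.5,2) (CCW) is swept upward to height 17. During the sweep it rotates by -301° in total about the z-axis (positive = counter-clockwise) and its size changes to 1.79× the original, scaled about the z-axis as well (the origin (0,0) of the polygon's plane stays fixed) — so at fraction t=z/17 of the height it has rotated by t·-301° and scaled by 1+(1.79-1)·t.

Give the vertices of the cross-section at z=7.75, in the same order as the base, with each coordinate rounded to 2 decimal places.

t = z/height = 7.75/17 = 0.455882
s = 1 + (scale-1)·z/height = 1 + (1.79-1)·7.75/17 = 1.360147
θ = twist·z/height = -301°·7.75/17 = -137.2206° = -2.394951 rad
cos θ = -0.733974, sin θ = -0.679178 (intermediates below are computed at full precision and shown rounded to 5 d.p.)
v1: (-4.5,0.5) → rotate → (3.64247,2.68931) → ×s → (4.95430,3.65786) → (4.95,3.66)
v2: (-1,-4.5) → rotate → (-2.32233,3.98206) → ×s → (-3.15870,5.41619) → (-3.16,5.42)
v3: (0.5,-5) → rotate → (-3.76288,3.33028) → ×s → (-5.11806,4.52967) → (-5.12,4.53)
v4: (2.5,-4.5) → rotate → (-4.89123,1.60494) → ×s → (-6.65280,2.18295) → (-6.65,2.18)
v5: (0.5,2) → rotate → (0.99137,-1.80754) → ×s → (1.34841,-2.45852) → (1.35,-2.46)

Cross-section at z=7.75: (4.95,3.66) (-3.16,5.42) (-5.12,4.53) (-6.65,2.18) (1.35,-2.46)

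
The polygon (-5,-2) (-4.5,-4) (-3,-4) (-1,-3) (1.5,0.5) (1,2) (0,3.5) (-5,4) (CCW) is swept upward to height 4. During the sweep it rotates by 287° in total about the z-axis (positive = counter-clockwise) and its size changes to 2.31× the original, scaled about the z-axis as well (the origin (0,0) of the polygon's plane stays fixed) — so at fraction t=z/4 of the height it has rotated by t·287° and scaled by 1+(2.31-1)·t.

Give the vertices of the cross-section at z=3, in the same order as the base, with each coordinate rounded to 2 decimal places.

t = z/height = 3/4 = 0.75
s = 1 + (scale-1)·z/height = 1 + (2.31-1)·3/4 = 1.982500
θ = twist·z/height = 287°·3/4 = 215.2500° = 3.756821 rad
cos θ = -0.816642, sin θ = -0.577145 (intermediates below are computed at full precision and shown rounded to 5 d.p.)
v1: (-5,-2) → rotate → (2.92892,4.51901) → ×s → (5.80658,8.95894) → (5.81,8.96)
v2: (-4.5,-4) → rotate → (1.36631,5.86372) → ×s → (2.70870,11.62482) → (2.71,11.62)
v3: (-3,-4) → rotate → (0.14134,4.99800) → ×s → (0.28021,9.90854) → (0.28,9.91)
v4: (-1,-3) → rotate → (-0.91479,3.02707) → ×s → (-1.81358,6.00117) → (-1.81,6.00)
v5: (1.5,0.5) → rotate → (-0.93639,-1.27404) → ×s → (-1.85639,-2.52578) → (-1.86,-2.53)
v6: (1,2) → rotate → (0.33765,-2.21043) → ×s → (0.66939,-4.38217) → (0.67,-4.38)
v7: (0,3.5) → rotate → (2.02001,-2.85825) → ×s → (4.00467,-5.66647) → (4.00,-5.67)
v8: (-5,4) → rotate → (6.39179,-0.38084) → ×s → (12.67172,-0.75502) → (12.67,-0.76)

Cross-section at z=3: (5.81,8.96) (2.71,11.62) (0.28,9.91) (-1.81,6.00) (-1.86,-2.53) (0.67,-4.38) (4.00,-5.67) (12.67,-0.76)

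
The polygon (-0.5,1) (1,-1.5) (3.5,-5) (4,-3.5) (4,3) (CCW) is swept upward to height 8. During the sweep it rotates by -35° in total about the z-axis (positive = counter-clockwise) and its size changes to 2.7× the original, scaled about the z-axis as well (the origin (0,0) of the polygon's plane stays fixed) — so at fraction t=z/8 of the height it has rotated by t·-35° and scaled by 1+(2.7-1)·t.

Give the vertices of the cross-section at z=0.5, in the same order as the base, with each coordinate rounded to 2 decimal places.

t = z/height = 0.5/8 = 0.0625
s = 1 + (scale-1)·z/height = 1 + (2.7-1)·0.5/8 = 1.106250
θ = twist·z/height = -35°·0.5/8 = -2.1875° = -0.038179 rad
cos θ = 0.999271, sin θ = -0.038170 (intermediates below are computed at full precision and shown rounded to 5 d.p.)
v1: (-0.5,1) → rotate → (-0.46147,1.01836) → ×s → (-0.51050,1.12656) → (-0.51,1.13)
v2: (1,-1.5) → rotate → (0.94202,-1.53708) → ×s → (1.04211,-1.70039) → (1.04,-1.70)
v3: (3.5,-5) → rotate → (3.30660,-5.12995) → ×s → (3.65793,-5.67501) → (3.66,-5.68)
v4: (4,-3.5) → rotate → (3.86349,-3.65013) → ×s → (4.27399,-4.03795) → (4.27,-4.04)
v5: (4,3) → rotate → (4.11159,2.84513) → ×s → (4.54845,3.14743) → (4.55,3.15)

Cross-section at z=0.5: (-0.51,1.13) (1.04,-1.70) (3.66,-5.68) (4.27,-4.04) (4.55,3.15)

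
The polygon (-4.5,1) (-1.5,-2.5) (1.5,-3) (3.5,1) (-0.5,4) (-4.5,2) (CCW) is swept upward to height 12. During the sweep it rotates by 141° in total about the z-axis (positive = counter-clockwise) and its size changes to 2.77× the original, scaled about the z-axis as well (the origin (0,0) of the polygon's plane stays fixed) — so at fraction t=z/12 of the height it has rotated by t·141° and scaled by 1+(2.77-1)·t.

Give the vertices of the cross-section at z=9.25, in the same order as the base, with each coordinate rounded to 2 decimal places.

Cross-section at z=9.25: (1.17,-10.84) (6.74,-1.47) (5.58,5.63) (-4.89,7.08) (-8.58,-4.15) (-1.07,-11.59)

t = z/height = 9.25/12 = 0.770833
s = 1 + (scale-1)·z/height = 1 + (2.77-1)·9.25/12 = 2.364375
θ = twist·z/height = 141°·9.25/12 = 108.6875° = 1.896955 rad
cos θ = -0.320406, sin θ = 0.947280 (intermediates below are computed at full precision and shown rounded to 5 d.p.)
v1: (-4.5,1) → rotate → (0.49455,-4.58317) → ×s → (1.16930,-10.83633) → (1.17,-10.84)
v2: (-1.5,-2.5) → rotate → (2.84881,-0.61990) → ×s → (6.73566,-1.46569) → (6.74,-1.47)
v3: (1.5,-3) → rotate → (2.36123,2.38214) → ×s → (5.58284,5.63227) → (5.58,5.63)
v4: (3.5,1) → rotate → (-2.06870,2.99507) → ×s → (-4.89119,7.08148) → (-4.89,7.08)
v5: (-0.5,4) → rotate → (-3.62892,-1.75527) → ×s → (-8.58012,-4.15011) → (-8.58,-4.15)
v6: (-4.5,2) → rotate → (-0.45273,-4.90357) → ×s → (-1.07043,-11.59389) → (-1.07,-11.59)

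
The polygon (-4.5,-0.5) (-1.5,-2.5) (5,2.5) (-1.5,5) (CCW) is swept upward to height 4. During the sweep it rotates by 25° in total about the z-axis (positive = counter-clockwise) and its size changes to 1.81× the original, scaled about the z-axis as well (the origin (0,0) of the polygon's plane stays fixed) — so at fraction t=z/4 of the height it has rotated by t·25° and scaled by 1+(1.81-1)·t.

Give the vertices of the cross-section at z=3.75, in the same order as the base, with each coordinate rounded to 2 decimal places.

t = z/height = 3.75/4 = 0.9375
s = 1 + (scale-1)·z/height = 1 + (1.81-1)·3.75/4 = 1.759375
θ = twist·z/height = 25°·3.75/4 = 23.4375° = 0.409062 rad
cos θ = 0.917494, sin θ = 0.397748 (intermediates below are computed at full precision and shown rounded to 5 d.p.)
v1: (-4.5,-0.5) → rotate → (-3.92985,-2.24862) → ×s → (-6.91408,-3.95616) → (-6.91,-3.96)
v2: (-1.5,-2.5) → rotate → (-0.38187,-2.89036) → ×s → (-0.67185,-5.08523) → (-0.67,-5.09)
v3: (5,2.5) → rotate → (3.59310,4.28248) → ×s → (6.32161,7.53449) → (6.32,7.53)
v4: (-1.5,5) → rotate → (-3.36498,3.99085) → ×s → (-5.92027,7.02140) → (-5.92,7.02)

Cross-section at z=3.75: (-6.91,-3.96) (-0.67,-5.09) (6.32,7.53) (-5.92,7.02)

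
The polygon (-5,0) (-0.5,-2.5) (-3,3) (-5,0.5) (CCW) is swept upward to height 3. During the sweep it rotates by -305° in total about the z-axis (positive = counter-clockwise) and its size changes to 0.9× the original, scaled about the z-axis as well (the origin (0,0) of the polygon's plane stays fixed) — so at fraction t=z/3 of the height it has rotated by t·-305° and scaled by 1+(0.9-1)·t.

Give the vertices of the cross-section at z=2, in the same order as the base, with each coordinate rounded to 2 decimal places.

t = z/height = 2/3 = 0.666667
s = 1 + (scale-1)·z/height = 1 + (0.9-1)·2/3 = 0.933333
θ = twist·z/height = -305°·2/3 = -203.3333° = -3.548836 rad
cos θ = -0.918216, sin θ = 0.396080 (intermediates below are computed at full precision and shown rounded to 5 d.p.)
v1: (-5,0) → rotate → (4.59108,-1.98040) → ×s → (4.28501,-1.84837) → (4.29,-1.85)
v2: (-0.5,-2.5) → rotate → (1.44931,2.09750) → ×s → (1.35269,1.95767) → (1.35,1.96)
v3: (-3,3) → rotate → (1.56641,-3.94289) → ×s → (1.46198,-3.68003) → (1.46,-3.68)
v4: (-5,0.5) → rotate → (4.39304,-2.43951) → ×s → (4.10017,-2.27687) → (4.10,-2.28)

Cross-section at z=2: (4.29,-1.85) (1.35,1.96) (1.46,-3.68) (4.10,-2.28)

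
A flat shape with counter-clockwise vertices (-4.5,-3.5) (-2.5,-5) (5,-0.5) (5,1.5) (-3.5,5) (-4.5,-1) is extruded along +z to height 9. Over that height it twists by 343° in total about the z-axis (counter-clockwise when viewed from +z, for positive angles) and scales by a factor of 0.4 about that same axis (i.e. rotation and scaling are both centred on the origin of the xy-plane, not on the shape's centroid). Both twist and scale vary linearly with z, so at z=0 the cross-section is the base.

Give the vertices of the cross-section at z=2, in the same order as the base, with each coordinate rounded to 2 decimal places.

t = z/height = 2/9 = 0.222222
s = 1 + (scale-1)·z/height = 1 + (0.4-1)·2/9 = 0.866667
θ = twist·z/height = 343°·2/9 = 76.2222° = 1.330329 rad
cos θ = 0.238157, sin θ = 0.971227 (intermediates below are computed at full precision and shown rounded to 5 d.p.)
v1: (-4.5,-3.5) → rotate → (2.32759,-5.20407) → ×s → (2.01724,-4.51019) → (2.02,-4.51)
v2: (-2.5,-5) → rotate → (4.26074,-3.61885) → ×s → (3.69264,-3.13634) → (3.69,-3.14)
v3: (5,-0.5) → rotate → (1.67640,4.73706) → ×s → (1.45288,4.10545) → (1.45,4.11)
v4: (5,1.5) → rotate → (-0.26606,5.21337) → ×s → (-0.23058,4.51825) → (-0.23,4.52)
v5: (-3.5,5) → rotate → (-5.68968,-2.20851) → ×s → (-4.93106,-1.91404) → (-4.93,-1.91)
v6: (-4.5,-1) → rotate → (-0.10048,-4.60868) → ×s → (-0.08708,-3.99419) → (-0.09,-3.99)

Cross-section at z=2: (2.02,-4.51) (3.69,-3.14) (1.45,4.11) (-0.23,4.52) (-4.93,-1.91) (-0.09,-3.99)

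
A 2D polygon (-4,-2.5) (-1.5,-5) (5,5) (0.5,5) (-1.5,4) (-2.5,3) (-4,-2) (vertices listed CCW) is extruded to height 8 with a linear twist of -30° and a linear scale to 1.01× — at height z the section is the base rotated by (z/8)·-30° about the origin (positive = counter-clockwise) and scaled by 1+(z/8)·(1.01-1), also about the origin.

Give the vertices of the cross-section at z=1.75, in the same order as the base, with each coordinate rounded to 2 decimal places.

Cross-section at z=1.75: (-4.27,-2.03) (-2.07,-4.81) (5.55,4.41) (1.07,4.92) (-1.04,4.15) (-2.15,3.27) (-4.21,-1.53)

t = z/height = 1.75/8 = 0.21875
s = 1 + (scale-1)·z/height = 1 + (1.01-1)·1.75/8 = 1.002188
θ = twist·z/height = -30°·1.75/8 = -6.5625° = -0.114537 rad
cos θ = 0.993448, sin θ = -0.114287 (intermediates below are computed at full precision and shown rounded to 5 d.p.)
v1: (-4,-2.5) → rotate → (-4.25951,-2.02647) → ×s → (-4.26883,-2.03090) → (-4.27,-2.03)
v2: (-1.5,-5) → rotate → (-2.06161,-4.79581) → ×s → (-2.06612,-4.80630) → (-2.07,-4.81)
v3: (5,5) → rotate → (5.53867,4.39580) → ×s → (5.55079,4.40542) → (5.55,4.41)
v4: (0.5,5) → rotate → (1.06816,4.91010) → ×s → (1.07050,4.92084) → (1.07,4.92)
v5: (-1.5,4) → rotate → (-1.03302,4.14522) → ×s → (-1.03528,4.15429) → (-1.04,4.15)
v6: (-2.5,3) → rotate → (-2.14076,3.26606) → ×s → (-2.14544,3.27321) → (-2.15,3.27)
v7: (-4,-2) → rotate → (-4.20237,-1.52975) → ×s → (-4.21156,-1.53309) → (-4.21,-1.53)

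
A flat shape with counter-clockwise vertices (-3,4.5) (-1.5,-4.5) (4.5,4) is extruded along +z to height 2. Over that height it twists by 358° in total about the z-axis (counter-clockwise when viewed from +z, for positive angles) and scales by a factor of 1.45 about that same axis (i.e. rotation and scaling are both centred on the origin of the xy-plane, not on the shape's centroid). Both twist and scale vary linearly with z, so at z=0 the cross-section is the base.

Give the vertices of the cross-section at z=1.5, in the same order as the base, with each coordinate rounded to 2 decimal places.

t = z/height = 1.5/2 = 0.75
s = 1 + (scale-1)·z/height = 1 + (1.45-1)·1.5/2 = 1.337500
θ = twist·z/height = 358°·1.5/2 = 268.5000° = 4.686209 rad
cos θ = -0.026177, sin θ = -0.999657 (intermediates below are computed at full precision and shown rounded to 5 d.p.)
v1: (-3,4.5) → rotate → (4.57699,2.88118) → ×s → (6.12172,3.85357) → (6.12,3.85)
v2: (-1.5,-4.5) → rotate → (-4.45919,1.61728) → ×s → (-5.96417,2.16312) → (-5.96,2.16)
v3: (4.5,4) → rotate → (3.88083,-4.60317) → ×s → (5.19061,-6.15673) → (5.19,-6.16)

Cross-section at z=1.5: (6.12,3.85) (-5.96,2.16) (5.19,-6.16)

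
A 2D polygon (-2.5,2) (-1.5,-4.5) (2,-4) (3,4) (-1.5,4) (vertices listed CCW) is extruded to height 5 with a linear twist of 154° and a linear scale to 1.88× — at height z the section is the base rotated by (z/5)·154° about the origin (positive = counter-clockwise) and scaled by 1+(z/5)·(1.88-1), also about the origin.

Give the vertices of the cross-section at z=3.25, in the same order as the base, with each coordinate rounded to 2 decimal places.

Cross-section at z=3.25: (-2.41,-4.42) (7.38,-1.08) (5.64,4.20) (-7.02,3.54) (-5.78,-3.42)

t = z/height = 3.25/5 = 0.65
s = 1 + (scale-1)·z/height = 1 + (1.88-1)·3.25/5 = 1.572000
θ = twist·z/height = 154°·3.25/5 = 100.1000° = 1.747075 rad
cos θ = -0.175367, sin θ = 0.984503 (intermediates below are computed at full precision and shown rounded to 5 d.p.)
v1: (-2.5,2) → rotate → (-1.53059,-2.81199) → ×s → (-2.40609,-4.42045) → (-2.41,-4.42)
v2: (-1.5,-4.5) → rotate → (4.69331,-0.68760) → ×s → (7.37789,-1.08091) → (7.38,-1.08)
v3: (2,-4) → rotate → (3.58728,2.67047) → ×s → (5.63920,4.19798) → (5.64,4.20)
v4: (3,4) → rotate → (-4.46411,2.25204) → ×s → (-7.01759,3.54021) → (-7.02,3.54)
v5: (-1.5,4) → rotate → (-3.67496,-2.17822) → ×s → (-5.77704,-3.42416) → (-5.78,-3.42)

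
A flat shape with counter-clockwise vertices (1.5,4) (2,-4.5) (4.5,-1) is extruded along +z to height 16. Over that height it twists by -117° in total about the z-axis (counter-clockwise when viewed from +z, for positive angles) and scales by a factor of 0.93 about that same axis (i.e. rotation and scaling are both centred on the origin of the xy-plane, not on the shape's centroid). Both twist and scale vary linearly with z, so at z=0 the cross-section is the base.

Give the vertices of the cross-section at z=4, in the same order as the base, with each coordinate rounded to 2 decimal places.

t = z/height = 4/16 = 0.25
s = 1 + (scale-1)·z/height = 1 + (0.93-1)·4/16 = 0.982500
θ = twist·z/height = -117°·4/16 = -29.2500° = -0.510509 rad
cos θ = 0.872496, sin θ = -0.488621 (intermediates below are computed at full precision and shown rounded to 5 d.p.)
v1: (1.5,4) → rotate → (3.26323,2.75705) → ×s → (3.20612,2.70880) → (3.21,2.71)
v2: (2,-4.5) → rotate → (-0.45380,-4.90347) → ×s → (-0.44586,-4.81766) → (-0.45,-4.82)
v3: (4.5,-1) → rotate → (3.43761,-3.07129) → ×s → (3.37745,-3.01754) → (3.38,-3.02)

Cross-section at z=4: (3.21,2.71) (-0.45,-4.82) (3.38,-3.02)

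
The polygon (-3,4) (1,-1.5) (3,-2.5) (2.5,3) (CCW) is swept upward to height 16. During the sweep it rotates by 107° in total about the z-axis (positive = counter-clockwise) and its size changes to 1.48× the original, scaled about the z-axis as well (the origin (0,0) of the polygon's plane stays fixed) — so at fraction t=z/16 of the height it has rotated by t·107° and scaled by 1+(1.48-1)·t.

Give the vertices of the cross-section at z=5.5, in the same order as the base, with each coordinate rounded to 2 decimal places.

Cross-section at z=5.5: (-5.59,1.64) (1.98,-0.70) (4.54,-0.24) (0.24,4.54)

t = z/height = 5.5/16 = 0.34375
s = 1 + (scale-1)·z/height = 1 + (1.48-1)·5.5/16 = 1.165000
θ = twist·z/height = 107°·5.5/16 = 36.7813° = 0.641954 rad
cos θ = 0.800927, sin θ = 0.598762 (intermediates below are computed at full precision and shown rounded to 5 d.p.)
v1: (-3,4) → rotate → (-4.79783,1.40742) → ×s → (-5.58947,1.63965) → (-5.59,1.64)
v2: (1,-1.5) → rotate → (1.69907,-0.60263) → ×s → (1.97942,-0.70206) → (1.98,-0.70)
v3: (3,-2.5) → rotate → (3.89969,-0.20603) → ×s → (4.54313,-0.24003) → (4.54,-0.24)
v4: (2.5,3) → rotate → (0.20603,3.89969) → ×s → (0.24003,4.54313) → (0.24,4.54)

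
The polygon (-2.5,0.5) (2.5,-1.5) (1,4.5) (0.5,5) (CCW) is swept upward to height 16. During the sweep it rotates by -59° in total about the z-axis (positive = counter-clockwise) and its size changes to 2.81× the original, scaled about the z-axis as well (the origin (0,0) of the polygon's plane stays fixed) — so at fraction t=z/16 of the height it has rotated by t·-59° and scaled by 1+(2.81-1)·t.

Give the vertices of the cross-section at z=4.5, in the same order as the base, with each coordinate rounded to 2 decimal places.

Cross-section at z=4.5: (-3.40,1.80) (2.97,-3.25) (3.39,6.08) (2.88,7.02)

t = z/height = 4.5/16 = 0.28125
s = 1 + (scale-1)·z/height = 1 + (2.81-1)·4.5/16 = 1.509063
θ = twist·z/height = -59°·4.5/16 = -16.5938° = -0.289616 rad
cos θ = 0.958354, sin θ = -0.285584 (intermediates below are computed at full precision and shown rounded to 5 d.p.)
v1: (-2.5,0.5) → rotate → (-2.25309,1.19314) → ×s → (-3.40006,1.80052) → (-3.40,1.80)
v2: (2.5,-1.5) → rotate → (1.96751,-2.15149) → ×s → (2.96909,-3.24673) → (2.97,-3.25)
v3: (1,4.5) → rotate → (2.24348,4.02701) → ×s → (3.38555,6.07701) → (3.39,6.08)
v4: (0.5,5) → rotate → (1.90710,4.64898) → ×s → (2.87793,7.01560) → (2.88,7.02)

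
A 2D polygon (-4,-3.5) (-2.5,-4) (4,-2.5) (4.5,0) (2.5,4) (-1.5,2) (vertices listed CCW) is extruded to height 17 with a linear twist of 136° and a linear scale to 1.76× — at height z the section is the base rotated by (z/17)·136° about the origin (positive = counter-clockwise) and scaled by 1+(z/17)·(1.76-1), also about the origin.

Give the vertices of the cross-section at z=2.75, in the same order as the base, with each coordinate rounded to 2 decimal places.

Cross-section at z=2.75: (-2.69,-5.33) (-0.92,-5.22) (5.22,-0.92) (4.69,1.89) (0.92,5.22) (-2.40,1.45)

t = z/height = 2.75/17 = 0.161765
s = 1 + (scale-1)·z/height = 1 + (1.76-1)·2.75/17 = 1.122941
θ = twist·z/height = 136°·2.75/17 = 22.0000° = 0.383972 rad
cos θ = 0.927184, sin θ = 0.374607 (intermediates below are computed at full precision and shown rounded to 5 d.p.)
v1: (-4,-3.5) → rotate → (-2.39761,-4.74357) → ×s → (-2.69238,-5.32675) → (-2.69,-5.33)
v2: (-2.5,-4) → rotate → (-0.81953,-4.64525) → ×s → (-0.92029,-5.21634) → (-0.92,-5.22)
v3: (4,-2.5) → rotate → (4.64525,-0.81953) → ×s → (5.21634,-0.92029) → (5.22,-0.92)
v4: (4.5,0) → rotate → (4.17233,1.68573) → ×s → (4.68528,1.89298) → (4.69,1.89)
v5: (2.5,4) → rotate → (0.81953,4.64525) → ×s → (0.92029,5.21634) → (0.92,5.22)
v6: (-1.5,2) → rotate → (-2.13999,1.29246) → ×s → (-2.40308,1.45135) → (-2.40,1.45)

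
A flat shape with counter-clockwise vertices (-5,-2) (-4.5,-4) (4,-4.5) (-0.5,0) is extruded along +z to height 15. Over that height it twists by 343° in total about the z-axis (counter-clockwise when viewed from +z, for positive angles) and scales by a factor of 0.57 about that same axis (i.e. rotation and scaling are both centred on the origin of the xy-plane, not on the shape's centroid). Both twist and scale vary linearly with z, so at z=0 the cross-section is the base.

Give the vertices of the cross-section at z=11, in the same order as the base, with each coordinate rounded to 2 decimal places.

t = z/height = 11/15 = 0.733333
s = 1 + (scale-1)·z/height = 1 + (0.57-1)·11/15 = 0.684667
θ = twist·z/height = 343°·11/15 = 251.5333° = 4.390085 rad
cos θ = -0.316753, sin θ = -0.948508 (intermediates below are computed at full precision and shown rounded to 5 d.p.)
v1: (-5,-2) → rotate → (-0.31325,5.37605) → ×s → (-0.21447,3.68080) → (-0.21,3.68)
v2: (-4.5,-4) → rotate → (-2.36864,5.53530) → ×s → (-1.62173,3.78983) → (-1.62,3.79)
v3: (4,-4.5) → rotate → (-5.53530,-2.36864) → ×s → (-3.78983,-1.62173) → (-3.79,-1.62)
v4: (-0.5,0) → rotate → (0.15838,0.47425) → ×s → (0.10844,0.32471) → (0.11,0.32)

Cross-section at z=11: (-0.21,3.68) (-1.62,3.79) (-3.79,-1.62) (0.11,0.32)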